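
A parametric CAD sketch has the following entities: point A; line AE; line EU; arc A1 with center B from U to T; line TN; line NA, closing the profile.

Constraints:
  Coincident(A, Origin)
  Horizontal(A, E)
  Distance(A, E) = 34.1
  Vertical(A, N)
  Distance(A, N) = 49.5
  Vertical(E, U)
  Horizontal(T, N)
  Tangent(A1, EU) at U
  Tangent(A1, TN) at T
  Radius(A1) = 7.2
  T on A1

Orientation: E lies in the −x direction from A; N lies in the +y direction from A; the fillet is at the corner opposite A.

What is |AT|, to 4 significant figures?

56.34

A is at the origin; A and E share the same y with |AE| = 34.1 and E on the −x side, so E = (-34.10, 0.000). AN is vertical with |AN| = 49.5 and N on the +y side, so N = (0.000, 49.50). The virtual corner opposite A is at (-34.10, 49.50). A1 meets EU tangentially, so BU is at right angles to EU and A1 meets TN tangentially, so BT is at right angles to TN, with radius 7.2, so the center B sits 7.2 in from both sides at B = (-26.90, 42.30). That places the tangent points at U = (-34.10, 42.30) on EU and T = (-26.90, 49.50) on TN. Then |AT| = |T − A| = 56.34.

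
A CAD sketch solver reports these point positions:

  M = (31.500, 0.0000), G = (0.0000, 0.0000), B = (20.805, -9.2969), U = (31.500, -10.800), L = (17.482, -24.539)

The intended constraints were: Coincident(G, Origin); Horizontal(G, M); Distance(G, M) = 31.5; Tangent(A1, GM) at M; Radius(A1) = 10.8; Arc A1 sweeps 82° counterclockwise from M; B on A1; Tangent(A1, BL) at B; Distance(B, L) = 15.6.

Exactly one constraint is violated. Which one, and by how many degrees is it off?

Tangent(A1, BL) at B — off by 4.30°.

G = (0.00, 0.00) ✓; G.y = 0.00, M.y = 0.00 ✓; |GM| = 31.50 ✓; ∠(UM, MG) = 90.00° ✓; |UM| = 10.80 ✓; bearing(U→B) − bearing(U→M) = 82.00° ✓; |UB| = 10.80 ✓; ∠(UB, BL) = 94.30° ✗; |BL| = 15.60 ✓.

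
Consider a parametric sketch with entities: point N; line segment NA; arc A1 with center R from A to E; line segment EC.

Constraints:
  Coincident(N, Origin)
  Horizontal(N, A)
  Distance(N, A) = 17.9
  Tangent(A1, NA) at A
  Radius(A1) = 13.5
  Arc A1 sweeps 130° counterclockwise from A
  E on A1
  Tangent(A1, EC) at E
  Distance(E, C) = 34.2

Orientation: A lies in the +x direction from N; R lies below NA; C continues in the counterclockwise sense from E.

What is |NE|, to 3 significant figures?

23.4

Since A1 is tangent to NA there, RA ⟂ NA, so R = A + (0, -13.5) = (17.9, -13.5). On A1, A sits at bearing 90° from R; a 130° counterclockwise sweep puts E at bearing 220°, so E = R + 13.5·(cos 220°, sin 220°) = (7.56, -22.2). Then |NE| = |E − N| = 23.4.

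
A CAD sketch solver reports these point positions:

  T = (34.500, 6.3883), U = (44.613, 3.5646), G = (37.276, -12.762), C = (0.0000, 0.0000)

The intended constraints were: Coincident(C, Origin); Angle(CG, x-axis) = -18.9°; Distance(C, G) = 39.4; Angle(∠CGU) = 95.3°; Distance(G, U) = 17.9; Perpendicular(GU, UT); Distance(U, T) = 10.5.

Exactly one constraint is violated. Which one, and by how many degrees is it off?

Perpendicular(GU, UT) — off by 8.60°.

C = (0.00, 0.00) ✓; CG at -18.90° ✓; |CG| = 39.40 ✓; ∠CGU = 95.30° ✓; |GU| = 17.90 ✓; ∠(GU, UT) = 98.60° ✗; |UT| = 10.50 ✓.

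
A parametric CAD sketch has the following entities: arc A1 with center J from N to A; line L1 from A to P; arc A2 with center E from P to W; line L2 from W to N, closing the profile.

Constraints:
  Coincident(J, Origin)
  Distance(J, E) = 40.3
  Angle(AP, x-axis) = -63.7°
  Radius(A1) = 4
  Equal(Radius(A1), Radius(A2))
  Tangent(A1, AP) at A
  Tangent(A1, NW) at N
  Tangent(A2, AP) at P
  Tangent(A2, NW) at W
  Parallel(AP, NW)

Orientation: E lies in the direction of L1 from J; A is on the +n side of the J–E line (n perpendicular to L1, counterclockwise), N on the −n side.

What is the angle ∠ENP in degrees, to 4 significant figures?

5.560°

The slot axis is L1's direction at -63.7°, so u = (cos -63.7°, sin -63.7°) = (0.4431, -0.8965) and n = (−sin -63.7°, cos -63.7°) = (0.8965, 0.4431). J is at the origin and E lies 40.3 along u from J, so E = 40.3·u = (17.86, -36.13). Tangency of A1 to both parallel lines with radius 4.0 puts A and N at J ± 4.0·n: A = (3.586, 1.772), N = (-3.586, -1.772). Equal radii place P and W the same way about E: P = E + 4.0·n = (21.44, -34.36), W = E − 4.0·n = (14.27, -37.90). Then cos ∠ENP = NE·NP / (|NE||NP|), giving 5.560°.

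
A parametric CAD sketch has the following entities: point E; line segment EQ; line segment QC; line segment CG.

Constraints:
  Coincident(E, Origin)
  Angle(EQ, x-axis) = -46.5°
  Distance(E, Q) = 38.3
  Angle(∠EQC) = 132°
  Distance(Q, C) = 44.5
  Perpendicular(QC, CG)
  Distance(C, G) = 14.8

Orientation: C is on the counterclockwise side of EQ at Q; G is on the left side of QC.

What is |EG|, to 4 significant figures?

71.45

E is at the origin; EQ runs at -46.5° with length 38.3, so Q = 38.3·(cos -46.5°, sin -46.5°) = (26.36, -27.78). ∠EQC = 132.0°, so QC runs at -46.5° + (180° − 132.0°) = 1.500° from the x-axis; with |QC| = 44.5, C = Q + 44.5·(cos 1.500°, sin 1.500°) = (70.85, -26.62). QC is perpendicular to CG; with |CG| = 14.8 on the left of QC, G = C + 14.8·(-0.02618, 0.9997) = (70.46, -11.82). Then |EG| = |G − E| = 71.45.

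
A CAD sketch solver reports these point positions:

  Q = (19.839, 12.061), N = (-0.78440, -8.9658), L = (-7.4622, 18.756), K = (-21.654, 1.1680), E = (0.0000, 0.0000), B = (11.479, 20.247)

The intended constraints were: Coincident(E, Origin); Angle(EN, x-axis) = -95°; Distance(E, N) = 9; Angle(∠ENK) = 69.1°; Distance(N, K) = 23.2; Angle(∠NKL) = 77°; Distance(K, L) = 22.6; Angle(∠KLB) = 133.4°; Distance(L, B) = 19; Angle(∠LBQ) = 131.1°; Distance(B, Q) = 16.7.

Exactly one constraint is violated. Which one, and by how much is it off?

Distance(B, Q) = 16.7 — off by 5.00.

E = (0.00, 0.00) ✓; EN at -95.00° ✓; |EN| = 9.000 ✓; ∠ENK = 69.10° ✓; |NK| = 23.20 ✓; ∠NKL = 77.00° ✓; |KL| = 22.60 ✓; ∠KLB = 133.4° ✓; |LB| = 19.00 ✓; ∠LBQ = 131.1° ✓; |BQ| = 11.70 ✗.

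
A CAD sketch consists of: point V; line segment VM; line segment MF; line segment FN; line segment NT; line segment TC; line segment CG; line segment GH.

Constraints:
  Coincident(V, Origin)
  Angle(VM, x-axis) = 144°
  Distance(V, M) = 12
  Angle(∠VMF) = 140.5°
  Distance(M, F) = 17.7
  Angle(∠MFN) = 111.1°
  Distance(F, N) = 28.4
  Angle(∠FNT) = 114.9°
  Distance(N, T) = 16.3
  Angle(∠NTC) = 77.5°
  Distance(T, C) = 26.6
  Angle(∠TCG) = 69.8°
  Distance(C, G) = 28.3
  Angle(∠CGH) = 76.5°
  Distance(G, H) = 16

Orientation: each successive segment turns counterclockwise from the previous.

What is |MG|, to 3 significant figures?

31.0

∠NTC = 77.5° gives TC at 60.0° from the x-axis; with |TC| = 26.6, C = (-10.6, -9.07). ∠TCG = 69.8° gives CG at 170° from the x-axis; with |CG| = 28.3, G = (-38.5, -4.26). Then |MG| = |G − M| = 31.0.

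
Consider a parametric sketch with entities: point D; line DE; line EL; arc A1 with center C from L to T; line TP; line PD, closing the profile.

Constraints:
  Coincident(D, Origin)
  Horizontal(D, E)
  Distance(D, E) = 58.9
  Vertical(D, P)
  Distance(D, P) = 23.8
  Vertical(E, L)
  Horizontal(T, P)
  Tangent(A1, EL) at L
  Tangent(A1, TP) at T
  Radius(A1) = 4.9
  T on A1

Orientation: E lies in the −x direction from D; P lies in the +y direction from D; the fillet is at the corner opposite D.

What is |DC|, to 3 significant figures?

57.2

D and P share the same x with |DP| = 23.8 and P on the +y side, so P = (0.00, 23.8). The virtual corner opposite D is at (-58.9, 23.8). A1 meets EL tangentially, so CL is at right angles to EL and the tangent condition forces CT to be normal to TP, with radius 4.9, so the center C sits 4.9 in from both sides at C = (-54.0, 18.9). Then |DC| = |C − D| = 57.2.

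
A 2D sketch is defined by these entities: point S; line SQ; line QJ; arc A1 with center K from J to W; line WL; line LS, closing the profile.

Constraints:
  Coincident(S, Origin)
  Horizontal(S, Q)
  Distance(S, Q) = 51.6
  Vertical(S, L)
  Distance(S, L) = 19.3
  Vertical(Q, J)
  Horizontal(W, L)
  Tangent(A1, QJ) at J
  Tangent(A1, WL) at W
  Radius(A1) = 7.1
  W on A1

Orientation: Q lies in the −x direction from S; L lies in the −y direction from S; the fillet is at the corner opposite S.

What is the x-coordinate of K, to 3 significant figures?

-44.5

S is at the origin; S and Q share the same y with |SQ| = 51.6 and Q on the −x side, so Q = (-51.6, 0.00). S and L share the same x with |SL| = 19.3 and L on the −y side, so L = (0.00, -19.3). The virtual corner opposite S is at (-51.6, -19.3). A1 meets QJ tangentially, so KJ is at right angles to QJ and A1 meets WL tangentially, so KW is at right angles to WL, with radius 7.1, so the center K sits 7.1 in from both sides at K = (-44.5, -12.2). So K.x = -44.5.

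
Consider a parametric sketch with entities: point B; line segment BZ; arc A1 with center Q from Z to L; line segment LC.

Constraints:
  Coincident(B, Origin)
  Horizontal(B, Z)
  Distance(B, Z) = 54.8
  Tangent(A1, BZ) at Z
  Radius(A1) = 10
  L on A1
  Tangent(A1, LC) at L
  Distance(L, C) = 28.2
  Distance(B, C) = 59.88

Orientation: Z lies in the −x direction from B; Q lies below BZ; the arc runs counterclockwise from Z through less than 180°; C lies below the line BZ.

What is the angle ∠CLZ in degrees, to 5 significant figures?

116.51°

Checks: B = (0.00, 0.00) ✓; |QL| = 10.00 ✓; ∠(QL, LC) = 90.00° ✓; |LC| = 28.20 ✓; |BC| = 59.88 ✓.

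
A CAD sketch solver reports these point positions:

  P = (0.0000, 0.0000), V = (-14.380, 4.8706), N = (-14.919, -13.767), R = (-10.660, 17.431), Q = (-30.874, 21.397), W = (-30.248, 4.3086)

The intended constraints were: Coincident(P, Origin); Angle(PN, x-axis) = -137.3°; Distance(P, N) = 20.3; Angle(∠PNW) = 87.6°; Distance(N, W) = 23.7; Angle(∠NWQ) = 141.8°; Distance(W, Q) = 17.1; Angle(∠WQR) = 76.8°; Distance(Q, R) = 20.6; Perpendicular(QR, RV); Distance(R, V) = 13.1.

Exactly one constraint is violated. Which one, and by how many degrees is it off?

Perpendicular(QR, RV) — off by 5.40°.

P = (0.00, 0.00) ✓; PN at -137.3° ✓; |PN| = 20.30 ✓; ∠PNW = 87.60° ✓; |NW| = 23.70 ✓; ∠NWQ = 141.8° ✓; |WQ| = 17.10 ✓; ∠WQR = 76.80° ✓; |QR| = 20.60 ✓; ∠(QR, RV) = 95.40° ✗; |RV| = 13.10 ✓.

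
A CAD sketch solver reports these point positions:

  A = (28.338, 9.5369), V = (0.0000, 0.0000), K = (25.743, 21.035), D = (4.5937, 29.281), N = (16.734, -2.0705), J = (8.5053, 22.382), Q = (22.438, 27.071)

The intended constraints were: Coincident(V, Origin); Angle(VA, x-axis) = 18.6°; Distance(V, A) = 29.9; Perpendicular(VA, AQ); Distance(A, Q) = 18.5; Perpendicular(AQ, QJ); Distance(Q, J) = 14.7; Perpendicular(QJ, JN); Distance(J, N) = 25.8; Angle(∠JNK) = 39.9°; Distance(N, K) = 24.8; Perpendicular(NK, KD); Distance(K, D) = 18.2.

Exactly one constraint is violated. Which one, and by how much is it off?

Distance(K, D) = 18.2 — off by 4.50.

V = (0.00, 0.00) ✓; VA at 18.60° ✓; |VA| = 29.90 ✓; ∠(VA, AQ) = 90.00° ✓; |AQ| = 18.50 ✓; ∠(AQ, QJ) = 90.00° ✓; |QJ| = 14.70 ✓; ∠(QJ, JN) = 90.00° ✓; |JN| = 25.80 ✓; ∠JNK = 39.90° ✓; |NK| = 24.80 ✓; ∠(NK, KD) = 90.00° ✓; |KD| = 22.70 ✗.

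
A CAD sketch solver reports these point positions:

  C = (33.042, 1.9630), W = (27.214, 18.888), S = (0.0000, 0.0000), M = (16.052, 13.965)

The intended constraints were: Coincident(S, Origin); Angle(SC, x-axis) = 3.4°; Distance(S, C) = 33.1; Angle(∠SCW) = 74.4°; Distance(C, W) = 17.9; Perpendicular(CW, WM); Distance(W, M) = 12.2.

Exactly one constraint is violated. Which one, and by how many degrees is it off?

Perpendicular(CW, WM) — off by 4.80°.

S = (0.00, 0.00) ✓; SC at 3.400° ✓; |SC| = 33.10 ✓; ∠SCW = 74.40° ✓; |CW| = 17.90 ✓; ∠(CW, WM) = 94.80° ✗; |WM| = 12.20 ✓.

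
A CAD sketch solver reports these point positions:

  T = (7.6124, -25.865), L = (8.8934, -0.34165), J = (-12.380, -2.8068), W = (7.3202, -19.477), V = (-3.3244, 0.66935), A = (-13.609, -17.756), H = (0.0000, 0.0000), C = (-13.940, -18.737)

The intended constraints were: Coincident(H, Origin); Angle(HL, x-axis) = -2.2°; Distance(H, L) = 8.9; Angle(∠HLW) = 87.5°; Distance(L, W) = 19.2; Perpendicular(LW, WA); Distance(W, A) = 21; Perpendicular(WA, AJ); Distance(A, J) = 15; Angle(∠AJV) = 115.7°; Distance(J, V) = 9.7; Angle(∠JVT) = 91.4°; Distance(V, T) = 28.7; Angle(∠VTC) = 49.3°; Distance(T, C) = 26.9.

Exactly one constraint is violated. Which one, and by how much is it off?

Distance(T, C) = 26.9 — off by 4.20.

H = (0.00, 0.00) ✓; HL at -2.200° ✓; |HL| = 8.900 ✓; ∠HLW = 87.50° ✓; |LW| = 19.20 ✓; ∠(LW, WA) = 90.00° ✓; |WA| = 21.00 ✓; ∠(WA, AJ) = 90.00° ✓; |AJ| = 15.00 ✓; ∠AJV = 115.7° ✓; |JV| = 9.700 ✓; ∠JVT = 91.40° ✓; |VT| = 28.70 ✓; ∠VTC = 49.30° ✓; |TC| = 22.70 ✗.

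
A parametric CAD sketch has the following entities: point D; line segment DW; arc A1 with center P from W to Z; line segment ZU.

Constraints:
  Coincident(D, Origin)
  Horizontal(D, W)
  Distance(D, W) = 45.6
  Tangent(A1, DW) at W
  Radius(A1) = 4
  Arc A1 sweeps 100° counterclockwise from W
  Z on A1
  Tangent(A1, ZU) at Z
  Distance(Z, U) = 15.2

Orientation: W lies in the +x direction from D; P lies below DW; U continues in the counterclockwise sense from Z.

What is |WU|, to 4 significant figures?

19.71

D is at the origin; D and W share the same y with |DW| = 45.6 and W on the +x side, so W = (45.60, 0.000). Tangency of A1 to DW means the radius PW is perpendicular to DW, so P = W + (0, -4) = (45.60, -4.000). On A1, W sits at bearing 90° from P; a 100° counterclockwise sweep puts Z at bearing 190°, so Z = P + 4.0·(cos 190°, sin 190°) = (41.66, -4.695). Since A1 is tangent to ZU there, PZ ⟂ ZU, so ZU runs along (−sin 190°, cos 190°); with |ZU| = 15.2, U = (44.30, -19.66). Then |WU| = |U − W| = 19.71.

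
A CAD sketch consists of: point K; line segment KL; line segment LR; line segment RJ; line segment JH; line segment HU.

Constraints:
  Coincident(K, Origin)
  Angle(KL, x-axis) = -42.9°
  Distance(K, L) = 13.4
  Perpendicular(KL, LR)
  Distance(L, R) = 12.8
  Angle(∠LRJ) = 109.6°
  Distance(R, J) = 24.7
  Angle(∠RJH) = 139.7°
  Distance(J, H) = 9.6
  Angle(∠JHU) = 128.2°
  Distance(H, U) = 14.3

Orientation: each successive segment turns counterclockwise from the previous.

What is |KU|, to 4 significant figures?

23.50

K is at the origin; KL runs at -42.9° with length 13.4, so L = (9.816, -9.122). KL ⟂ LR, so LR runs at 47.10°; with |LR| = 12.8, R = (18.53, 0.2549). ∠LRJ = 109.6° gives RJ at 117.5° from the x-axis; with |RJ| = 24.7, J = (7.124, 22.16). ∠RJH = 139.7° gives JH at 157.8° from the x-axis; with |JH| = 9.6, H = (-1.764, 25.79). ∠JHU = 128.2° gives HU at -150.4° from the x-axis; with |HU| = 14.3, U = (-14.20, 18.73). Then |KU| = |U − K| = 23.50.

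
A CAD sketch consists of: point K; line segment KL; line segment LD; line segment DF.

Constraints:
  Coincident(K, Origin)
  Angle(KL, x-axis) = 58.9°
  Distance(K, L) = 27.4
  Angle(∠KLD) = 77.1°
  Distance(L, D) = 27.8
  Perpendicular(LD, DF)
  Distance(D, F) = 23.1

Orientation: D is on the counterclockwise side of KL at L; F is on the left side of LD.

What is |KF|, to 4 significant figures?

21.98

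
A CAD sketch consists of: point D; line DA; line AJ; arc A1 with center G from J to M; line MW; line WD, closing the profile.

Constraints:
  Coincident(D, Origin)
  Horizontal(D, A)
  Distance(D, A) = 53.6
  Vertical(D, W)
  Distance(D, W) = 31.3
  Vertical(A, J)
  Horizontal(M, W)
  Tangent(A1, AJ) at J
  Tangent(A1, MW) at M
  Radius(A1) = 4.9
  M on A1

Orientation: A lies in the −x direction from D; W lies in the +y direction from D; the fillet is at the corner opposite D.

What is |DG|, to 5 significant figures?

55.395

D is at the origin; DA is horizontal with |DA| = 53.6 and A on the −x side, so A = (-53.600, 0.0000). D and W share the same x with |DW| = 31.3 and W on the +y side, so W = (0.0000, 31.300). The virtual corner opposite D is at (-53.600, 31.300). Since A1 is tangent to AJ there, GJ ⟂ AJ and since A1 is tangent to MW there, GM ⟂ MW, with radius 4.9, so the center G sits 4.9 in from both sides at G = (-48.700, 26.400). Then |DG| = |G − D| = 55.395.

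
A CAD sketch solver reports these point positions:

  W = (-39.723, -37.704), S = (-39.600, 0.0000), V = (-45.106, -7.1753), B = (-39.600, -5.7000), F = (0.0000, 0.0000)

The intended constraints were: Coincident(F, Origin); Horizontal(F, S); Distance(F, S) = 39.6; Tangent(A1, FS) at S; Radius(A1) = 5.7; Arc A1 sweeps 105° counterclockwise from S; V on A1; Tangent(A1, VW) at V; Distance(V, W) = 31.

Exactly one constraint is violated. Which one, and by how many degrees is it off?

Tangent(A1, VW) at V — off by 5.00°.

F = (0.00, 0.00) ✓; F.y = 0.00, S.y = 0.00 ✓; |FS| = 39.60 ✓; ∠(BS, SF) = 90.00° ✓; |BS| = 5.700 ✓; bearing(B→V) − bearing(B→S) = 105.0° ✓; |BV| = 5.700 ✓; ∠(BV, VW) = 95.00° ✗; |VW| = 31.00 ✓.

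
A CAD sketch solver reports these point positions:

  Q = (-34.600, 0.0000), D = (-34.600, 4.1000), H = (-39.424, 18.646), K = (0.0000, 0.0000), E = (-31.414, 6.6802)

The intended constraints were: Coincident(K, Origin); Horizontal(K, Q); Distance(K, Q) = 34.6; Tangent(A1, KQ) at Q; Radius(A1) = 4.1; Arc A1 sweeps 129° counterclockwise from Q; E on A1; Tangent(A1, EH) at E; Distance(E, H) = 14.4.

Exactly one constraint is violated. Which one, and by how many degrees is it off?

Tangent(A1, EH) at E — off by 5.20°.

K = (0.00, 0.00) ✓; K.y = 0.00, Q.y = 0.00 ✓; |KQ| = 34.60 ✓; ∠(DQ, QK) = 90.00° ✓; |DQ| = 4.100 ✓; bearing(D→E) − bearing(D→Q) = 129.0° ✓; |DE| = 4.100 ✓; ∠(DE, EH) = 95.20° ✗; |EH| = 14.40 ✓.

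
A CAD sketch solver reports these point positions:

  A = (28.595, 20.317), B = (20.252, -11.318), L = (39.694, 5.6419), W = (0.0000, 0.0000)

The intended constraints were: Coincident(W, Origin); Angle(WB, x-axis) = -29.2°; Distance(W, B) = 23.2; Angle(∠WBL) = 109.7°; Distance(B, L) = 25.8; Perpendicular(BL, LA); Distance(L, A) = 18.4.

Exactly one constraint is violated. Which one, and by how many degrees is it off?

Perpendicular(BL, LA) — off by 4.00°.

W = (0.00, 0.00) ✓; WB at -29.20° ✓; |WB| = 23.20 ✓; ∠WBL = 109.7° ✓; |BL| = 25.80 ✓; ∠(BL, LA) = 86.00° ✗; |LA| = 18.40 ✓.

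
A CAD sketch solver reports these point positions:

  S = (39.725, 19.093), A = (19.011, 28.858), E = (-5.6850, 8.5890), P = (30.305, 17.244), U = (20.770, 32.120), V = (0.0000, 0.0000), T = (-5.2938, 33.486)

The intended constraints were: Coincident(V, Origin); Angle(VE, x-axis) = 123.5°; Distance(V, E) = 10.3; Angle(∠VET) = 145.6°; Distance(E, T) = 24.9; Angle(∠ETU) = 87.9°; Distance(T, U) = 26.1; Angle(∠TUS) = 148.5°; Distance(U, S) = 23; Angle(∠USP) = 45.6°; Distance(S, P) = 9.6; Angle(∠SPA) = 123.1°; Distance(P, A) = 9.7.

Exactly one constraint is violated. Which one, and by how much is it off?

Distance(P, A) = 9.7 — off by 6.50.

V = (0.00, 0.00) ✓; VE at 123.5° ✓; |VE| = 10.30 ✓; ∠VET = 145.6° ✓; |ET| = 24.90 ✓; ∠ETU = 87.90° ✓; |TU| = 26.10 ✓; ∠TUS = 148.5° ✓; |US| = 23.00 ✓; ∠USP = 45.60° ✓; |SP| = 9.600 ✓; ∠SPA = 123.1° ✓; |PA| = 16.20 ✗.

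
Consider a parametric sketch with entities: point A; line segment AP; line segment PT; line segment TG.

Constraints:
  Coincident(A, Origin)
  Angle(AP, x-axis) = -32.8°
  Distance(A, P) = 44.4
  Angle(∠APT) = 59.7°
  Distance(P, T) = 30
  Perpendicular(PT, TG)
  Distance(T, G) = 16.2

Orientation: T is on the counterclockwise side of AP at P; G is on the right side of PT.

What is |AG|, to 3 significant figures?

55.1

A is at the origin; AP runs at -32.8° with length 44.4, so P = 44.4·(cos -32.8°, sin -32.8°) = (37.3, -24.1). ∠APT = 59.7°, so PT runs at -32.8° + (180° − 59.7°) = 87.5° from the x-axis; with |PT| = 30.0, T = P + 30.0·(cos 87.5°, sin 87.5°) = (38.6, 5.92). PT ⟂ TG; with |TG| = 16.2 on the right of PT, G = T + 16.2·(0.999, -0.0436) = (54.8, 5.21). Then |AG| = |G − A| = 55.1.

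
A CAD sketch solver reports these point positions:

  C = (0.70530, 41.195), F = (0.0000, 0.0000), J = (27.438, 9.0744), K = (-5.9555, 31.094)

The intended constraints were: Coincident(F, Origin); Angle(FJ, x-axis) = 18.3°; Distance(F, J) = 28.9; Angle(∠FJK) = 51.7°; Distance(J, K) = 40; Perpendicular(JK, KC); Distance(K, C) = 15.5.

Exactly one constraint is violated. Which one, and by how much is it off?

Distance(K, C) = 15.5 — off by 3.40.

F = (0.00, 0.00) ✓; FJ at 18.30° ✓; |FJ| = 28.90 ✓; ∠FJK = 51.70° ✓; |JK| = 40.00 ✓; ∠(JK, KC) = 90.00° ✓; |KC| = 12.10 ✗.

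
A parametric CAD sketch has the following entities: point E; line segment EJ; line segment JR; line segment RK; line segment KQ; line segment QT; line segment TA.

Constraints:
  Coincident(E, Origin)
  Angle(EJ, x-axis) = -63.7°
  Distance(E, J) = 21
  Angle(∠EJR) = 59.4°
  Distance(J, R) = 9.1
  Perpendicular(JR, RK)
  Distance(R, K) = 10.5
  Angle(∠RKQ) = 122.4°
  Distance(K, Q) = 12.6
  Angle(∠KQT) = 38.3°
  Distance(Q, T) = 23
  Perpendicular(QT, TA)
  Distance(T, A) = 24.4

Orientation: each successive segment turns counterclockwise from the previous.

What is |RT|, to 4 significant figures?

5.392

∠RKQ = 122.4° gives KQ at -155.5° from the x-axis; with |KQ| = 12.6, Q = (-5.988, -10.69). ∠KQT = 38.3° gives QT at -13.80° from the x-axis; with |QT| = 23.0, T = (16.35, -16.18). Then |RT| = |T − R| = 5.392.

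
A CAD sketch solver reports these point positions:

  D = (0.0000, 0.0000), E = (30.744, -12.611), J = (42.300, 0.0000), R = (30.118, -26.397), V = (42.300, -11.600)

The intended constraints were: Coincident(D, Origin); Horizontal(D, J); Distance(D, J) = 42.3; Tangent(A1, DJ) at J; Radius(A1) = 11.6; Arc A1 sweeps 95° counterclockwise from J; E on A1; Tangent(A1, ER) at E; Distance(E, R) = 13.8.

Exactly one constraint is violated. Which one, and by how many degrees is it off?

Tangent(A1, ER) at E — off by 7.60°.

D = (0.00, 0.00) ✓; D.y = 0.00, J.y = 0.00 ✓; |DJ| = 42.30 ✓; ∠(VJ, JD) = 90.00° ✓; |VJ| = 11.60 ✓; bearing(V→E) − bearing(V→J) = 95.00° ✓; |VE| = 11.60 ✓; ∠(VE, ER) = 97.60° ✗; |ER| = 13.80 ✓.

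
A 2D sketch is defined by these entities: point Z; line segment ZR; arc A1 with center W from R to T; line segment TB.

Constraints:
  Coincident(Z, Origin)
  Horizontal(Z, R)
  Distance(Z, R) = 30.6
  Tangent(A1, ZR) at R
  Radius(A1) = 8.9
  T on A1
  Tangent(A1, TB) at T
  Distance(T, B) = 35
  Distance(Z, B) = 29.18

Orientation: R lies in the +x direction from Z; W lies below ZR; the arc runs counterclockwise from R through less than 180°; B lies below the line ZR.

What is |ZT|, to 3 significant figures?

24.1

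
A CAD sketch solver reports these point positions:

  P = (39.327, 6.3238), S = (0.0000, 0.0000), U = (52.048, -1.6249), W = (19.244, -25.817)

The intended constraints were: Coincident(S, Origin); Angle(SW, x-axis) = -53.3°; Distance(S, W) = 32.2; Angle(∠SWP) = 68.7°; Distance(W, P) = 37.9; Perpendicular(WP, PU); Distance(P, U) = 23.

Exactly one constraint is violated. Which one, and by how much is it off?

Distance(P, U) = 23 — off by 8.00.

S = (0.00, 0.00) ✓; SW at -53.30° ✓; |SW| = 32.20 ✓; ∠SWP = 68.70° ✓; |WP| = 37.90 ✓; ∠(WP, PU) = 90.00° ✓; |PU| = 15.00 ✗.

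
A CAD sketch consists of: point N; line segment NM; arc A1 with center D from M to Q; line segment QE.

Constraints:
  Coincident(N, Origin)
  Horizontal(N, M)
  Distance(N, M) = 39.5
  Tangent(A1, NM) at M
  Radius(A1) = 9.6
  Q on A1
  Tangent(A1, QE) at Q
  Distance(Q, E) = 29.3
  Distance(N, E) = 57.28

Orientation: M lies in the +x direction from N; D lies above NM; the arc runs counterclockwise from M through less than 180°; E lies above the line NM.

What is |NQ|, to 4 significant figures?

50.24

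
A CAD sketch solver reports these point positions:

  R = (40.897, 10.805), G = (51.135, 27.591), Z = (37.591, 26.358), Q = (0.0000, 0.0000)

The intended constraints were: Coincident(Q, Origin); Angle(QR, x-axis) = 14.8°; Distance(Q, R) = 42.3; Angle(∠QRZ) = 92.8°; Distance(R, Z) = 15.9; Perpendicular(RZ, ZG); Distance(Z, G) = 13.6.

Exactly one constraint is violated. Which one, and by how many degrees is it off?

Perpendicular(RZ, ZG) — off by 6.80°.

Q = (0.00, 0.00) ✓; QR at 14.80° ✓; |QR| = 42.30 ✓; ∠QRZ = 92.80° ✓; |RZ| = 15.90 ✓; ∠(RZ, ZG) = 96.80° ✗; |ZG| = 13.60 ✓.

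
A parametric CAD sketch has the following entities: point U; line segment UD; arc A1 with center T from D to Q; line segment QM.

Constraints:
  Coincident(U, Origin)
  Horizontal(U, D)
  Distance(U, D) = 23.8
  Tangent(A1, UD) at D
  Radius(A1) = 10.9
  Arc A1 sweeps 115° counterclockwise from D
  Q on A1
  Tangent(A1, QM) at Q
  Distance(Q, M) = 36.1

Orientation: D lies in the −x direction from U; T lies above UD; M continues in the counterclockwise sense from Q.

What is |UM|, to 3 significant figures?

56.4

U is at the origin; UD is horizontal with |UD| = 23.8 and D on the −x side, so D = (-23.8, 0.00). Tangency of A1 to UD means the radius TD is perpendicular to UD, so T = D + (0, 10.9) = (-23.8, 10.9). On A1, D sits at bearing -90° from T; a 115° counterclockwise sweep puts Q at bearing 25°, so Q = T + 10.9·(cos 25°, sin 25°) = (-13.9, 15.5). Tangency of A1 to QM means the radius TQ is perpendicular to QM, so QM runs along (−sin 25°, cos 25°); with |QM| = 36.1, M = (-29.2, 48.2). Then |UM| = |M − U| = 56.4.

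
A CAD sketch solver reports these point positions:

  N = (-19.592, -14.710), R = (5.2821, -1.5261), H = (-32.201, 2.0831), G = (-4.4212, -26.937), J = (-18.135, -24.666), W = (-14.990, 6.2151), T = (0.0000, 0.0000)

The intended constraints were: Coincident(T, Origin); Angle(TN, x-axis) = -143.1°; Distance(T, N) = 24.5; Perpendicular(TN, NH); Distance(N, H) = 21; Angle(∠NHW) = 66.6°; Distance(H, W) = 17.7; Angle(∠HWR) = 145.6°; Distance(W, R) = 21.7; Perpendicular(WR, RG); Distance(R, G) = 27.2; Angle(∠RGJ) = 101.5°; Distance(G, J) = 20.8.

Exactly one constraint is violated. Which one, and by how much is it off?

Distance(G, J) = 20.8 — off by 6.90.

T = (0.00, 0.00) ✓; TN at -143.1° ✓; |TN| = 24.50 ✓; ∠(TN, NH) = 90.00° ✓; |NH| = 21.00 ✓; ∠NHW = 66.60° ✓; |HW| = 17.70 ✓; ∠HWR = 145.6° ✓; |WR| = 21.70 ✓; ∠(WR, RG) = 90.00° ✓; |RG| = 27.20 ✓; ∠RGJ = 101.5° ✓; |GJ| = 13.90 ✗.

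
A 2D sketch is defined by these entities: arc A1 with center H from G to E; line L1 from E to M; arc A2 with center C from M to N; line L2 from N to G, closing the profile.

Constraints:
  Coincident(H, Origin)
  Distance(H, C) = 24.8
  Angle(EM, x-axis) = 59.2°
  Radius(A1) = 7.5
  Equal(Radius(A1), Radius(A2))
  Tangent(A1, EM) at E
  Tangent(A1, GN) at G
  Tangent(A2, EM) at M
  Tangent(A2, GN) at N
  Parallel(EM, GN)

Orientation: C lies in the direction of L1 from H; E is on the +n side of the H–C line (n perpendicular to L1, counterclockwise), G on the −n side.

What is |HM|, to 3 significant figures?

25.9

The slot axis is L1's direction at 59.2°, so u = (cos 59.2°, sin 59.2°) = (0.512, 0.859) and n = (−sin 59.2°, cos 59.2°) = (-0.859, 0.512). H is at the origin and C lies 24.8 along u from H, so C = 24.8·u = (12.7, 21.3). Tangency of A1 to both parallel lines with radius 7.5 puts E and G at H ± 7.5·n: E = (-6.44, 3.84), G = (6.44, -3.84). Equal radii place M and N the same way about C: M = C + 7.5·n = (6.26, 25.1), N = C − 7.5·n = (19.1, 17.5). Then |HM| = |M − H| = 25.9.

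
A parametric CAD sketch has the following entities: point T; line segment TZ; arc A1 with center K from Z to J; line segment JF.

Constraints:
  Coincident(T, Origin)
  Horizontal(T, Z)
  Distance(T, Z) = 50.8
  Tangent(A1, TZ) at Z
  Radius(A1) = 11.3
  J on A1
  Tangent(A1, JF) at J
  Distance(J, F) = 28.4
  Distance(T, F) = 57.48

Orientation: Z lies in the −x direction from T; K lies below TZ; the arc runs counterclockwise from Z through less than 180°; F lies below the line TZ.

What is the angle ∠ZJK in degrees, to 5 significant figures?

24.826°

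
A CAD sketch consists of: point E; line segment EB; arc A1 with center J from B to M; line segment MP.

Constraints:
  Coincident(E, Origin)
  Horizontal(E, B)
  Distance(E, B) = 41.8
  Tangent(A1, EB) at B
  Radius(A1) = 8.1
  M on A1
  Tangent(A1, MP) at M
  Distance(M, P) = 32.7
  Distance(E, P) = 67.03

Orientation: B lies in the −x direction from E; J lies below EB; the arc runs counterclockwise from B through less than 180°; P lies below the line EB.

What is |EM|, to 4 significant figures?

50.32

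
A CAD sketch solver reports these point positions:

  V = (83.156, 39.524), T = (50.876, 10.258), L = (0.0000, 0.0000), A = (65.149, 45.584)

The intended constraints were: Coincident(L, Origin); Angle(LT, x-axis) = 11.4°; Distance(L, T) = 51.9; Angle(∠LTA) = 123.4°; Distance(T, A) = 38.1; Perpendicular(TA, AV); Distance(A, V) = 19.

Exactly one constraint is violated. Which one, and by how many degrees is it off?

Perpendicular(TA, AV) — off by 3.40°.

L = (0.00, 0.00) ✓; LT at 11.40° ✓; |LT| = 51.90 ✓; ∠LTA = 123.4° ✓; |TA| = 38.10 ✓; ∠(TA, AV) = 86.60° ✗; |AV| = 19.00 ✓.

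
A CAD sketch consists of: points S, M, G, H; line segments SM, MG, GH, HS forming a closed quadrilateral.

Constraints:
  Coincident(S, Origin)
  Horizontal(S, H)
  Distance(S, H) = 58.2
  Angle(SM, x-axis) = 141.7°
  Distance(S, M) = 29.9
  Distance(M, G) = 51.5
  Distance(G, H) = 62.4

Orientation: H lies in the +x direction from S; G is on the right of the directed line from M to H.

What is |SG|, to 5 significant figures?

26.472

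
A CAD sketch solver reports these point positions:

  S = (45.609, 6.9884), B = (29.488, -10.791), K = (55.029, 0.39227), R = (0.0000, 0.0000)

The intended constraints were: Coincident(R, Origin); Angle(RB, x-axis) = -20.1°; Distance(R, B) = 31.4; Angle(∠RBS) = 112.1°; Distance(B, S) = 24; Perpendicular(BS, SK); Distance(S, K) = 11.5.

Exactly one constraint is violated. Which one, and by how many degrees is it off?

Perpendicular(BS, SK) — off by 7.20°.

R = (0.00, 0.00) ✓; RB at -20.10° ✓; |RB| = 31.40 ✓; ∠RBS = 112.1° ✓; |BS| = 24.00 ✓; ∠(BS, SK) = 82.80° ✗; |SK| = 11.50 ✓.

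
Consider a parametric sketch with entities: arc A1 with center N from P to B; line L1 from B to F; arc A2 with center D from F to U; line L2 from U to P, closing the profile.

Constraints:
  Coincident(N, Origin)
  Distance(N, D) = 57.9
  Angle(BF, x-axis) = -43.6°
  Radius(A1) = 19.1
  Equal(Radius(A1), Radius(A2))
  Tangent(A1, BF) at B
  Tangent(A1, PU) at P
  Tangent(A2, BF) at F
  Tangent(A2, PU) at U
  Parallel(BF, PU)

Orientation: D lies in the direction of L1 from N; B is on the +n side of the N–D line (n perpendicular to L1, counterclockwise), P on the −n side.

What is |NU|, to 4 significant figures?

60.97

Tangency of A1 to both parallel lines with radius 19.1 puts B and P at N ± 19.1·n: B = (13.17, 13.83), P = (-13.17, -13.83). Equal radii place F and U the same way about D: F = D + 19.1·n = (55.10, -26.10), U = D − 19.1·n = (28.76, -53.76). Then |NU| = |U − N| = 60.97.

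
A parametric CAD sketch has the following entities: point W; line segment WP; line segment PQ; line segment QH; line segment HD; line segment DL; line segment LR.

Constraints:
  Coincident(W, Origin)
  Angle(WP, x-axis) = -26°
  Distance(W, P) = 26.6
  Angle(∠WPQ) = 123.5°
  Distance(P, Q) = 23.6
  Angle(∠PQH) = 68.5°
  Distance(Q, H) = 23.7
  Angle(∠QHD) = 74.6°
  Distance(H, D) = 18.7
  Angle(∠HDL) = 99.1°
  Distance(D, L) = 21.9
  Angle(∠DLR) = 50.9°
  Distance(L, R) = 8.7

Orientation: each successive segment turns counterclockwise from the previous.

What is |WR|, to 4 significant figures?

36.27

W is at the origin; WP runs at -26.0° with length 26.6, so P = (23.91, -11.66). ∠WPQ = 123.5° gives PQ at 30.50° from the x-axis; with |PQ| = 23.6, Q = (44.24, 0.3172). ∠PQH = 68.5° gives QH at 142.0° from the x-axis; with |QH| = 23.7, H = (25.57, 14.91). ∠QHD = 74.6° gives HD at -112.6° from the x-axis; with |HD| = 18.7, D = (18.38, -2.356). ∠HDL = 99.1° gives DL at -31.70° from the x-axis; with |DL| = 21.9, L = (37.01, -13.86). ∠DLR = 50.9° gives LR at 97.40° from the x-axis; with |LR| = 8.7, R = (35.89, -5.236). Then |WR| = |R − W| = 36.27.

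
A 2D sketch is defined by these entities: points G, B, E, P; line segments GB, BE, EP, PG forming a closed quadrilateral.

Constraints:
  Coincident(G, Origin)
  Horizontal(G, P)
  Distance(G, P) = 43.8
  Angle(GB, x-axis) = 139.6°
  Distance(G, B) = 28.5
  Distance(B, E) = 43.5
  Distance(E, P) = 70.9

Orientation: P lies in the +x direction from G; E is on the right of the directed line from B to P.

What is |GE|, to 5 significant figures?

33.675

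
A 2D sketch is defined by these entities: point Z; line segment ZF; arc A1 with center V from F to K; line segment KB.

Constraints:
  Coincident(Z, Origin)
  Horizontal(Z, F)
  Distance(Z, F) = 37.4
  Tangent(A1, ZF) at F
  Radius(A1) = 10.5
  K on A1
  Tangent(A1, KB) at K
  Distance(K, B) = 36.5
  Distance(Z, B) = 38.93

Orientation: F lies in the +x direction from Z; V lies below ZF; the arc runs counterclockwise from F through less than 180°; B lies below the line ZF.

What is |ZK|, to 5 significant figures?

28.716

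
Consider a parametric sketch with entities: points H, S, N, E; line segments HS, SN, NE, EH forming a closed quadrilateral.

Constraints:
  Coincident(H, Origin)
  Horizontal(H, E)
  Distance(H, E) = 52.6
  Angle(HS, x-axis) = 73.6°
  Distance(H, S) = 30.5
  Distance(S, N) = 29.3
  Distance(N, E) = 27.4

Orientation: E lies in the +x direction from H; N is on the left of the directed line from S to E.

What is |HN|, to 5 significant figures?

43.501

H is at the origin; H and E share the same y with |HE| = 52.6 and E in +x, so E = (52.6, 0). HS runs at 73.6° with |HS| = 30.5, so S = (8.6114, 29.259). N is determined by |SN| = 29.3 and |NE| = 27.4 together: it lies at the intersection of circle(S, 29.3) and circle(E, 27.4). With |SE| = 52.831, the foot of the radical line on SE is 27.435 from S and the perpendicular offset is √(29.3² − 27.435²) = 10.287. Taking the left-of-SE solution: N = (37.152, 22.630).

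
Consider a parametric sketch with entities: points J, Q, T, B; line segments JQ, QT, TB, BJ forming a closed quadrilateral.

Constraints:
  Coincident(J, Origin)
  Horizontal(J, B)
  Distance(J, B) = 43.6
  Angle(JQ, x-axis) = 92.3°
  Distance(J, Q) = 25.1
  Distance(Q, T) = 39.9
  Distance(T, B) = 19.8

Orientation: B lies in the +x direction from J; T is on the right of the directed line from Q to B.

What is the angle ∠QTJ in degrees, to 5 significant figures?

37.424°

J is at the origin; JB is horizontal with |JB| = 43.6 and B in +x, so B = (43.6, 0). JQ runs at 92.3° with |JQ| = 25.1, so Q = (-1.0073, 25.080). T is determined by |QT| = 39.9 and |TB| = 19.8 together: it lies at the intersection of circle(Q, 39.9) and circle(B, 19.8). With |QB| = 51.174, the foot of the radical line on QB is 37.311 from Q and the perpendicular offset is √(39.9² − 37.311²) = 14.137. Taking the right-of-QB solution: T = (24.588, -5.5292).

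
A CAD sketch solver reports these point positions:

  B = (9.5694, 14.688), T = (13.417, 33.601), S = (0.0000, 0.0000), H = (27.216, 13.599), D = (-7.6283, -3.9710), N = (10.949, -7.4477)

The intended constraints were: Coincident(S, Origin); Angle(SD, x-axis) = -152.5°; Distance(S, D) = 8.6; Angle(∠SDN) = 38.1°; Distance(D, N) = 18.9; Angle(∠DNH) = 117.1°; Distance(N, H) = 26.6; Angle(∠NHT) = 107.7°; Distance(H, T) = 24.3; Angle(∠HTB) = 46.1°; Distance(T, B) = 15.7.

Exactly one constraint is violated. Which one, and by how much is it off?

Distance(T, B) = 15.7 — off by 3.60.

S = (0.00, 0.00) ✓; SD at -152.5° ✓; |SD| = 8.600 ✓; ∠SDN = 38.10° ✓; |DN| = 18.90 ✓; ∠DNH = 117.1° ✓; |NH| = 26.60 ✓; ∠NHT = 107.7° ✓; |HT| = 24.30 ✓; ∠HTB = 46.10° ✓; |TB| = 19.30 ✗.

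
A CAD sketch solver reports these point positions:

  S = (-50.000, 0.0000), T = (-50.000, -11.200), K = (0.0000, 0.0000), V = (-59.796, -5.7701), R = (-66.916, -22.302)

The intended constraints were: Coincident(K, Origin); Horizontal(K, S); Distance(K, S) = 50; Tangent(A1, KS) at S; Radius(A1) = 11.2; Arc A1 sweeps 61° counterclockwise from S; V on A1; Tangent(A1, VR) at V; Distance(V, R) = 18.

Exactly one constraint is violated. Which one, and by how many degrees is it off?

Tangent(A1, VR) at V — off by 5.70°.

K = (0.00, 0.00) ✓; K.y = 0.00, S.y = 0.00 ✓; |KS| = 50.00 ✓; ∠(TS, SK) = 90.00° ✓; |TS| = 11.20 ✓; bearing(T→V) − bearing(T→S) = 61.00° ✓; |TV| = 11.20 ✓; ∠(TV, VR) = 84.30° ✗; |VR| = 18.00 ✓.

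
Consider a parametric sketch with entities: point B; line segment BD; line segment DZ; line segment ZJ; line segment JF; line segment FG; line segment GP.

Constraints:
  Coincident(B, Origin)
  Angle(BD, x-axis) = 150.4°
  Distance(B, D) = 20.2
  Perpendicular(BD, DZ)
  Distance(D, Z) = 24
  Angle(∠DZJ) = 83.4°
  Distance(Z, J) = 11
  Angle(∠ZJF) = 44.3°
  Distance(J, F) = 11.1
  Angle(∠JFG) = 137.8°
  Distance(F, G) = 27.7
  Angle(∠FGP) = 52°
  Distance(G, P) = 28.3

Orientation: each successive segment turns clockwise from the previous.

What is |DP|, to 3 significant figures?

39.5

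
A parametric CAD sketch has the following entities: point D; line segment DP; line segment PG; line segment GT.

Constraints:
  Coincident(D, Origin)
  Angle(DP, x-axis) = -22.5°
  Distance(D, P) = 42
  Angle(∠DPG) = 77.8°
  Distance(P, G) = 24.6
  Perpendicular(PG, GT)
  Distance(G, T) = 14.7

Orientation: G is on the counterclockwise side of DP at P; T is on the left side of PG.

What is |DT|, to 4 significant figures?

30.69

∠DPG = 77.8°, so PG runs at -22.5° + (180° − 77.8°) = 79.70° from the x-axis; with |PG| = 24.6, G = P + 24.6·(cos 79.70°, sin 79.70°) = (43.20, 8.131). PG ⟂ GT; with |GT| = 14.7 on the left of PG, T = G + 14.7·(-0.9839, 0.1788) = (28.74, 10.76). Then |DT| = |T − D| = 30.69.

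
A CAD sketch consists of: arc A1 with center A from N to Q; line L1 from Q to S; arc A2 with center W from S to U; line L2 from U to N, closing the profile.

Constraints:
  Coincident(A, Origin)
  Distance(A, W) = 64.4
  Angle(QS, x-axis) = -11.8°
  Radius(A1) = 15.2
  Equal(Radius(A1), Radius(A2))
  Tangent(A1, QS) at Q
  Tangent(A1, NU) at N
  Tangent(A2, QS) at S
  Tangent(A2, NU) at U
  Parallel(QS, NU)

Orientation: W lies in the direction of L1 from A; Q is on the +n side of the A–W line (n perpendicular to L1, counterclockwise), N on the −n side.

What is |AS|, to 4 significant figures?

66.17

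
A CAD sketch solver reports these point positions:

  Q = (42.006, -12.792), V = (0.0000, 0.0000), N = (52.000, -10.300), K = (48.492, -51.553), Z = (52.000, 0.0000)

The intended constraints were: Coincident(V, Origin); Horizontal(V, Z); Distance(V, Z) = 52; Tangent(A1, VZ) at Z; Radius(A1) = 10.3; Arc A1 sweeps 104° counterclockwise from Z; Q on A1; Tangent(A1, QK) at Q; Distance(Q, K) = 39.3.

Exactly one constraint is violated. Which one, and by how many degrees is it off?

Tangent(A1, QK) at Q — off by 4.50°.

V = (0.00, 0.00) ✓; V.y = 0.00, Z.y = 0.00 ✓; |VZ| = 52.00 ✓; ∠(NZ, ZV) = 90.00° ✓; |NZ| = 10.30 ✓; bearing(N→Q) − bearing(N→Z) = 104.0° ✓; |NQ| = 10.30 ✓; ∠(NQ, QK) = 94.50° ✗; |QK| = 39.30 ✓.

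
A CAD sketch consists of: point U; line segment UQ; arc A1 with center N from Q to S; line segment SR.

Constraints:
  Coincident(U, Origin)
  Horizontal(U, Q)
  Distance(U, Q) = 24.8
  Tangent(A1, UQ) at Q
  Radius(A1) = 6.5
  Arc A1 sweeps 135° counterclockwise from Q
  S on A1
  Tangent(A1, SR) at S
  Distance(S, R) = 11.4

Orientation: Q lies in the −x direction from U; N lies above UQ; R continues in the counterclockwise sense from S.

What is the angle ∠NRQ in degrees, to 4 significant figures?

5.057°

On A1, Q sits at bearing -90° from N; a 135° counterclockwise sweep puts S at bearing 45°, so S = N + 6.5·(cos 45°, sin 45°) = (-20.20, 11.10). Since A1 is tangent to SR there, NS ⟂ SR, so SR runs along (−sin 45°, cos 45°); with |SR| = 11.4, R = (-28.26, 19.16). Then cos ∠NRQ = RN·RQ / (|RN||RQ|), giving 5.057°.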